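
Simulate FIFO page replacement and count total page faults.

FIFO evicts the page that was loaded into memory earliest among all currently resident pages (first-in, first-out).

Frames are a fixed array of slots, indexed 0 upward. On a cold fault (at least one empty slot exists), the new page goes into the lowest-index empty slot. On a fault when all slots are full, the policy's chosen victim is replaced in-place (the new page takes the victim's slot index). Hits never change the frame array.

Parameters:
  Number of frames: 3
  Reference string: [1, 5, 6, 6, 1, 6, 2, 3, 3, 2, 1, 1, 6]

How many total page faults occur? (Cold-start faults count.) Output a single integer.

Answer: 7

Derivation:
Step 0: ref 1 → FAULT, frames=[1,-,-]
Step 1: ref 5 → FAULT, frames=[1,5,-]
Step 2: ref 6 → FAULT, frames=[1,5,6]
Step 3: ref 6 → HIT, frames=[1,5,6]
Step 4: ref 1 → HIT, frames=[1,5,6]
Step 5: ref 6 → HIT, frames=[1,5,6]
Step 6: ref 2 → FAULT (evict 1), frames=[2,5,6]
Step 7: ref 3 → FAULT (evict 5), frames=[2,3,6]
Step 8: ref 3 → HIT, frames=[2,3,6]
Step 9: ref 2 → HIT, frames=[2,3,6]
Step 10: ref 1 → FAULT (evict 6), frames=[2,3,1]
Step 11: ref 1 → HIT, frames=[2,3,1]
Step 12: ref 6 → FAULT (evict 2), frames=[6,3,1]
Total faults: 7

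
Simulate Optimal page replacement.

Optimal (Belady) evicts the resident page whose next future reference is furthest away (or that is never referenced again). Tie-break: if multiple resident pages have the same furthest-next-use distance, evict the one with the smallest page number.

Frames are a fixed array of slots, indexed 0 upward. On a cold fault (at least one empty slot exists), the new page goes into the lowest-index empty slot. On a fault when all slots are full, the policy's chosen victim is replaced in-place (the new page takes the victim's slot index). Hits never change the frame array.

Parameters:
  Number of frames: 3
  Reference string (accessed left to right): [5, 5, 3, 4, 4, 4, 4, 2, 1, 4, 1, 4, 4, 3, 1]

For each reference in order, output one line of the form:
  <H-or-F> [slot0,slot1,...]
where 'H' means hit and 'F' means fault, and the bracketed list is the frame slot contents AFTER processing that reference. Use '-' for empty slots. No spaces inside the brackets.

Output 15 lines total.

F [5,-,-]
H [5,-,-]
F [5,3,-]
F [5,3,4]
H [5,3,4]
H [5,3,4]
H [5,3,4]
F [2,3,4]
F [1,3,4]
H [1,3,4]
H [1,3,4]
H [1,3,4]
H [1,3,4]
H [1,3,4]
H [1,3,4]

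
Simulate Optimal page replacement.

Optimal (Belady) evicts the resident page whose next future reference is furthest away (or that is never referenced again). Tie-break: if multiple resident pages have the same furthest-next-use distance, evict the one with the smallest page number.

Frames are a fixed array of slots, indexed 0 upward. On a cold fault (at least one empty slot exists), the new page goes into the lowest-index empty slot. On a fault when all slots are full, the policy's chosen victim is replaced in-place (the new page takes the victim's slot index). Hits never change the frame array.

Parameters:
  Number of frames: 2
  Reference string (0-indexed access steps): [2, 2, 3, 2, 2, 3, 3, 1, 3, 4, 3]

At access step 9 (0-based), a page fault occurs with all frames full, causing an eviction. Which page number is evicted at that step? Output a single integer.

Step 0: ref 2 -> FAULT, frames=[2,-]
Step 1: ref 2 -> HIT, frames=[2,-]
Step 2: ref 3 -> FAULT, frames=[2,3]
Step 3: ref 2 -> HIT, frames=[2,3]
Step 4: ref 2 -> HIT, frames=[2,3]
Step 5: ref 3 -> HIT, frames=[2,3]
Step 6: ref 3 -> HIT, frames=[2,3]
Step 7: ref 1 -> FAULT, evict 2, frames=[1,3]
Step 8: ref 3 -> HIT, frames=[1,3]
Step 9: ref 4 -> FAULT, evict 1, frames=[4,3]
At step 9: evicted page 1

Answer: 1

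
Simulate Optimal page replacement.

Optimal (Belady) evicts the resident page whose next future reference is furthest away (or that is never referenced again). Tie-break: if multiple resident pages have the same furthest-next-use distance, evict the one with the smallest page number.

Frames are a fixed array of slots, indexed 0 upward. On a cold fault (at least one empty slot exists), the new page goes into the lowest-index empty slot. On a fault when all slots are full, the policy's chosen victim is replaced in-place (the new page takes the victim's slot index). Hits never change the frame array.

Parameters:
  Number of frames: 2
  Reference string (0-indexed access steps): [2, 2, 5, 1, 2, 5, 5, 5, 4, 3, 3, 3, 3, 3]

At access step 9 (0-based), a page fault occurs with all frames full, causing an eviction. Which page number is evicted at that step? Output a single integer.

Answer: 4

Derivation:
Step 0: ref 2 -> FAULT, frames=[2,-]
Step 1: ref 2 -> HIT, frames=[2,-]
Step 2: ref 5 -> FAULT, frames=[2,5]
Step 3: ref 1 -> FAULT, evict 5, frames=[2,1]
Step 4: ref 2 -> HIT, frames=[2,1]
Step 5: ref 5 -> FAULT, evict 1, frames=[2,5]
Step 6: ref 5 -> HIT, frames=[2,5]
Step 7: ref 5 -> HIT, frames=[2,5]
Step 8: ref 4 -> FAULT, evict 2, frames=[4,5]
Step 9: ref 3 -> FAULT, evict 4, frames=[3,5]
At step 9: evicted page 4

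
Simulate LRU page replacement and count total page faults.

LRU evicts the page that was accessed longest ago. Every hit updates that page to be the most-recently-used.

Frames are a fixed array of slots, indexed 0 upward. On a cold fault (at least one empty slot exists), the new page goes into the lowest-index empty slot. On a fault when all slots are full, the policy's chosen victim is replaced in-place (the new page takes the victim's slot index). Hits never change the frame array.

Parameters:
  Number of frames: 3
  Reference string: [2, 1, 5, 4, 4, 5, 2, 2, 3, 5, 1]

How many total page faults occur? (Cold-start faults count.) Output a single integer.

Answer: 7

Derivation:
Step 0: ref 2 → FAULT, frames=[2,-,-]
Step 1: ref 1 → FAULT, frames=[2,1,-]
Step 2: ref 5 → FAULT, frames=[2,1,5]
Step 3: ref 4 → FAULT (evict 2), frames=[4,1,5]
Step 4: ref 4 → HIT, frames=[4,1,5]
Step 5: ref 5 → HIT, frames=[4,1,5]
Step 6: ref 2 → FAULT (evict 1), frames=[4,2,5]
Step 7: ref 2 → HIT, frames=[4,2,5]
Step 8: ref 3 → FAULT (evict 4), frames=[3,2,5]
Step 9: ref 5 → HIT, frames=[3,2,5]
Step 10: ref 1 → FAULT (evict 2), frames=[3,1,5]
Total faults: 7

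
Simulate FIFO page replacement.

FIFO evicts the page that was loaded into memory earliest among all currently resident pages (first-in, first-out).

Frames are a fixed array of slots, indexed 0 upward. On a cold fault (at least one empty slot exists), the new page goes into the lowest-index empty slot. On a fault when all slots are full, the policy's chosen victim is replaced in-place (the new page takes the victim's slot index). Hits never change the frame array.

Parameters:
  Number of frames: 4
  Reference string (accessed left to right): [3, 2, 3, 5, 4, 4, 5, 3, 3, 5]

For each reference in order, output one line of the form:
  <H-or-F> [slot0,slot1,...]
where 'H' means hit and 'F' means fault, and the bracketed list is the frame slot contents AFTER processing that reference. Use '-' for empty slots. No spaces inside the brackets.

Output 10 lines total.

F [3,-,-,-]
F [3,2,-,-]
H [3,2,-,-]
F [3,2,5,-]
F [3,2,5,4]
H [3,2,5,4]
H [3,2,5,4]
H [3,2,5,4]
H [3,2,5,4]
H [3,2,5,4]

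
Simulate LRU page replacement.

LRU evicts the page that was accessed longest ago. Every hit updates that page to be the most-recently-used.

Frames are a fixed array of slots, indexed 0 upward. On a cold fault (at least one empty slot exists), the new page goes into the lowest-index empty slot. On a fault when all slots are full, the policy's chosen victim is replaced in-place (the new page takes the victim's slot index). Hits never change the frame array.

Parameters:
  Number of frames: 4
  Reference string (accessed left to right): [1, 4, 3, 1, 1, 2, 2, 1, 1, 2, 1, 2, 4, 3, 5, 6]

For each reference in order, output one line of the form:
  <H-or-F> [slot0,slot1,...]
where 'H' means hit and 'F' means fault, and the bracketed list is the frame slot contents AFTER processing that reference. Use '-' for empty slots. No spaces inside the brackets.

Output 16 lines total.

F [1,-,-,-]
F [1,4,-,-]
F [1,4,3,-]
H [1,4,3,-]
H [1,4,3,-]
F [1,4,3,2]
H [1,4,3,2]
H [1,4,3,2]
H [1,4,3,2]
H [1,4,3,2]
H [1,4,3,2]
H [1,4,3,2]
H [1,4,3,2]
H [1,4,3,2]
F [5,4,3,2]
F [5,4,3,6]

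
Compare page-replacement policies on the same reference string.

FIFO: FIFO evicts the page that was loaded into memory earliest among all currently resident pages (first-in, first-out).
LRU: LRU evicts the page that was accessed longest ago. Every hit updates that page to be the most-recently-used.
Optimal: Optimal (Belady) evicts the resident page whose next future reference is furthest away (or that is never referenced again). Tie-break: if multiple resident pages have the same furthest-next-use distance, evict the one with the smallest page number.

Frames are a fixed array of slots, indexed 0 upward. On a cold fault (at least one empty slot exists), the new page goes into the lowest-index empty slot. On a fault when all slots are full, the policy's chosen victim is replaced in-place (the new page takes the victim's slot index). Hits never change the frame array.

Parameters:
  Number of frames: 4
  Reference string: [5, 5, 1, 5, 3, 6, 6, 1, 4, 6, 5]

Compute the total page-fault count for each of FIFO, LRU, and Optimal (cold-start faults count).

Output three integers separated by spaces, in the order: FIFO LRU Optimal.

--- FIFO ---
  step 0: ref 5 -> FAULT, frames=[5,-,-,-] (faults so far: 1)
  step 1: ref 5 -> HIT, frames=[5,-,-,-] (faults so far: 1)
  step 2: ref 1 -> FAULT, frames=[5,1,-,-] (faults so far: 2)
  step 3: ref 5 -> HIT, frames=[5,1,-,-] (faults so far: 2)
  step 4: ref 3 -> FAULT, frames=[5,1,3,-] (faults so far: 3)
  step 5: ref 6 -> FAULT, frames=[5,1,3,6] (faults so far: 4)
  step 6: ref 6 -> HIT, frames=[5,1,3,6] (faults so far: 4)
  step 7: ref 1 -> HIT, frames=[5,1,3,6] (faults so far: 4)
  step 8: ref 4 -> FAULT, evict 5, frames=[4,1,3,6] (faults so far: 5)
  step 9: ref 6 -> HIT, frames=[4,1,3,6] (faults so far: 5)
  step 10: ref 5 -> FAULT, evict 1, frames=[4,5,3,6] (faults so far: 6)
  FIFO total faults: 6
--- LRU ---
  step 0: ref 5 -> FAULT, frames=[5,-,-,-] (faults so far: 1)
  step 1: ref 5 -> HIT, frames=[5,-,-,-] (faults so far: 1)
  step 2: ref 1 -> FAULT, frames=[5,1,-,-] (faults so far: 2)
  step 3: ref 5 -> HIT, frames=[5,1,-,-] (faults so far: 2)
  step 4: ref 3 -> FAULT, frames=[5,1,3,-] (faults so far: 3)
  step 5: ref 6 -> FAULT, frames=[5,1,3,6] (faults so far: 4)
  step 6: ref 6 -> HIT, frames=[5,1,3,6] (faults so far: 4)
  step 7: ref 1 -> HIT, frames=[5,1,3,6] (faults so far: 4)
  step 8: ref 4 -> FAULT, evict 5, frames=[4,1,3,6] (faults so far: 5)
  step 9: ref 6 -> HIT, frames=[4,1,3,6] (faults so far: 5)
  step 10: ref 5 -> FAULT, evict 3, frames=[4,1,5,6] (faults so far: 6)
  LRU total faults: 6
--- Optimal ---
  step 0: ref 5 -> FAULT, frames=[5,-,-,-] (faults so far: 1)
  step 1: ref 5 -> HIT, frames=[5,-,-,-] (faults so far: 1)
  step 2: ref 1 -> FAULT, frames=[5,1,-,-] (faults so far: 2)
  step 3: ref 5 -> HIT, frames=[5,1,-,-] (faults so far: 2)
  step 4: ref 3 -> FAULT, frames=[5,1,3,-] (faults so far: 3)
  step 5: ref 6 -> FAULT, frames=[5,1,3,6] (faults so far: 4)
  step 6: ref 6 -> HIT, frames=[5,1,3,6] (faults so far: 4)
  step 7: ref 1 -> HIT, frames=[5,1,3,6] (faults so far: 4)
  step 8: ref 4 -> FAULT, evict 1, frames=[5,4,3,6] (faults so far: 5)
  step 9: ref 6 -> HIT, frames=[5,4,3,6] (faults so far: 5)
  step 10: ref 5 -> HIT, frames=[5,4,3,6] (faults so far: 5)
  Optimal total faults: 5

Answer: 6 6 5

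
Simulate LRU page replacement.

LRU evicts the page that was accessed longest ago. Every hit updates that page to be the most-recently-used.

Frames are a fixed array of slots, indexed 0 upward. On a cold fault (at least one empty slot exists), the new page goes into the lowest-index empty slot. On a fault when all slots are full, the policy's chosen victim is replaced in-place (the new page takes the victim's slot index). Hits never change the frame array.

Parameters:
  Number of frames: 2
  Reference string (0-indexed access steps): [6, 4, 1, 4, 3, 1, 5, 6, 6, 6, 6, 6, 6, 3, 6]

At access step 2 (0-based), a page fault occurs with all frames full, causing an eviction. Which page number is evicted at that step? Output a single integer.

Step 0: ref 6 -> FAULT, frames=[6,-]
Step 1: ref 4 -> FAULT, frames=[6,4]
Step 2: ref 1 -> FAULT, evict 6, frames=[1,4]
At step 2: evicted page 6

Answer: 6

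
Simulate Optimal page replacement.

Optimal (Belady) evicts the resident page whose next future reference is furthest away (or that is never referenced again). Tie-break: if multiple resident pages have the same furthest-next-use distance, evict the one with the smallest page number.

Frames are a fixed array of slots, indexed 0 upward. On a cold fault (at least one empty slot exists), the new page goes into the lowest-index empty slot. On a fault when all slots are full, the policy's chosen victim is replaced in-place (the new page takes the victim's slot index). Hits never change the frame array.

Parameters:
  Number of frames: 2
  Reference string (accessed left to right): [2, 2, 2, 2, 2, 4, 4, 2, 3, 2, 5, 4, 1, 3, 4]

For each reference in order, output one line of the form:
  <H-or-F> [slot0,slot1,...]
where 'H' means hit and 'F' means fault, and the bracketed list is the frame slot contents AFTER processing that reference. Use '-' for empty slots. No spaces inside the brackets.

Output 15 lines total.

F [2,-]
H [2,-]
H [2,-]
H [2,-]
H [2,-]
F [2,4]
H [2,4]
H [2,4]
F [2,3]
H [2,3]
F [5,3]
F [4,3]
F [1,3]
H [1,3]
F [4,3]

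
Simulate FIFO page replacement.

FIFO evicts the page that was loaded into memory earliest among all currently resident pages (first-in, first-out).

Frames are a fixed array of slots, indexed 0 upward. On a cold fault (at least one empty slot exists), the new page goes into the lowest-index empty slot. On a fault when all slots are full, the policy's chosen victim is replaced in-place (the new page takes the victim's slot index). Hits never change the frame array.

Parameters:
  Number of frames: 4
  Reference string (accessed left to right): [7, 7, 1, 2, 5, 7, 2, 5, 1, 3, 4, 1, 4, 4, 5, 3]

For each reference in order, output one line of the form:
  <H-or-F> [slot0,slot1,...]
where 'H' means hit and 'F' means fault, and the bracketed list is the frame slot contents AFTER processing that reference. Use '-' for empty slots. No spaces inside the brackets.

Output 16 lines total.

F [7,-,-,-]
H [7,-,-,-]
F [7,1,-,-]
F [7,1,2,-]
F [7,1,2,5]
H [7,1,2,5]
H [7,1,2,5]
H [7,1,2,5]
H [7,1,2,5]
F [3,1,2,5]
F [3,4,2,5]
F [3,4,1,5]
H [3,4,1,5]
H [3,4,1,5]
H [3,4,1,5]
H [3,4,1,5]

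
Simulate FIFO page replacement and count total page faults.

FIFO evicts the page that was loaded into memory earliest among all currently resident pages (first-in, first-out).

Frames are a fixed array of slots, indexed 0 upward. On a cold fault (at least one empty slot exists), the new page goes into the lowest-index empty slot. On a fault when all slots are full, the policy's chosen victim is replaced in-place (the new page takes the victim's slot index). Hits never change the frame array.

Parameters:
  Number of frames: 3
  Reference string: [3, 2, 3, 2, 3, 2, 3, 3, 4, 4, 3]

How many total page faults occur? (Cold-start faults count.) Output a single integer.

Answer: 3

Derivation:
Step 0: ref 3 → FAULT, frames=[3,-,-]
Step 1: ref 2 → FAULT, frames=[3,2,-]
Step 2: ref 3 → HIT, frames=[3,2,-]
Step 3: ref 2 → HIT, frames=[3,2,-]
Step 4: ref 3 → HIT, frames=[3,2,-]
Step 5: ref 2 → HIT, frames=[3,2,-]
Step 6: ref 3 → HIT, frames=[3,2,-]
Step 7: ref 3 → HIT, frames=[3,2,-]
Step 8: ref 4 → FAULT, frames=[3,2,4]
Step 9: ref 4 → HIT, frames=[3,2,4]
Step 10: ref 3 → HIT, frames=[3,2,4]
Total faults: 3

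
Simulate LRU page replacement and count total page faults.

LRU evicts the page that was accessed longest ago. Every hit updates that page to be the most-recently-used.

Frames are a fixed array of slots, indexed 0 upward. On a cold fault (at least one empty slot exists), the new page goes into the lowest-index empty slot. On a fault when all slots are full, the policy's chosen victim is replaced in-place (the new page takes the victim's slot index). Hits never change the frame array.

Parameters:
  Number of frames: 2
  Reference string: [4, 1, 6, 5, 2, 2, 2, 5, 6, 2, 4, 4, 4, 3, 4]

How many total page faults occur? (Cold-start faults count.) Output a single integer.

Step 0: ref 4 → FAULT, frames=[4,-]
Step 1: ref 1 → FAULT, frames=[4,1]
Step 2: ref 6 → FAULT (evict 4), frames=[6,1]
Step 3: ref 5 → FAULT (evict 1), frames=[6,5]
Step 4: ref 2 → FAULT (evict 6), frames=[2,5]
Step 5: ref 2 → HIT, frames=[2,5]
Step 6: ref 2 → HIT, frames=[2,5]
Step 7: ref 5 → HIT, frames=[2,5]
Step 8: ref 6 → FAULT (evict 2), frames=[6,5]
Step 9: ref 2 → FAULT (evict 5), frames=[6,2]
Step 10: ref 4 → FAULT (evict 6), frames=[4,2]
Step 11: ref 4 → HIT, frames=[4,2]
Step 12: ref 4 → HIT, frames=[4,2]
Step 13: ref 3 → FAULT (evict 2), frames=[4,3]
Step 14: ref 4 → HIT, frames=[4,3]
Total faults: 9

Answer: 9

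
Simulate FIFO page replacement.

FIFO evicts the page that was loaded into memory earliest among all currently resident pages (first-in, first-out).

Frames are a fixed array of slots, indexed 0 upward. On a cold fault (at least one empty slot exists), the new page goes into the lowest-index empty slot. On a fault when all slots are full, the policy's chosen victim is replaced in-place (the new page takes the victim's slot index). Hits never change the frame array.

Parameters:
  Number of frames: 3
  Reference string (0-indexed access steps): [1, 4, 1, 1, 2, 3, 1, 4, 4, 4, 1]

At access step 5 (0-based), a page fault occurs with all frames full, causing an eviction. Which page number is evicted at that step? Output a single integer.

Answer: 1

Derivation:
Step 0: ref 1 -> FAULT, frames=[1,-,-]
Step 1: ref 4 -> FAULT, frames=[1,4,-]
Step 2: ref 1 -> HIT, frames=[1,4,-]
Step 3: ref 1 -> HIT, frames=[1,4,-]
Step 4: ref 2 -> FAULT, frames=[1,4,2]
Step 5: ref 3 -> FAULT, evict 1, frames=[3,4,2]
At step 5: evicted page 1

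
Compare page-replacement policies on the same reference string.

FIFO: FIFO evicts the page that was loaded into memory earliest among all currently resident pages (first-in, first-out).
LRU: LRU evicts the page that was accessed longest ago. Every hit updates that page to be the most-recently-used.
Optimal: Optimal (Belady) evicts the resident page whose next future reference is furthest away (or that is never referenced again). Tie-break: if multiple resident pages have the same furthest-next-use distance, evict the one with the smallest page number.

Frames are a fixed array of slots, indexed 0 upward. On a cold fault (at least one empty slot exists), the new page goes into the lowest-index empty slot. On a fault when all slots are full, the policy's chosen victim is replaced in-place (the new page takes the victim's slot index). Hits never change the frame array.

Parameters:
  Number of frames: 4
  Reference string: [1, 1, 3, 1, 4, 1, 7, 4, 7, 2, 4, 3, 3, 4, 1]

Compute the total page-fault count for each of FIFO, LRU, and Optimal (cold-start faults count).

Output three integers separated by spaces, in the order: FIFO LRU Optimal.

--- FIFO ---
  step 0: ref 1 -> FAULT, frames=[1,-,-,-] (faults so far: 1)
  step 1: ref 1 -> HIT, frames=[1,-,-,-] (faults so far: 1)
  step 2: ref 3 -> FAULT, frames=[1,3,-,-] (faults so far: 2)
  step 3: ref 1 -> HIT, frames=[1,3,-,-] (faults so far: 2)
  step 4: ref 4 -> FAULT, frames=[1,3,4,-] (faults so far: 3)
  step 5: ref 1 -> HIT, frames=[1,3,4,-] (faults so far: 3)
  step 6: ref 7 -> FAULT, frames=[1,3,4,7] (faults so far: 4)
  step 7: ref 4 -> HIT, frames=[1,3,4,7] (faults so far: 4)
  step 8: ref 7 -> HIT, frames=[1,3,4,7] (faults so far: 4)
  step 9: ref 2 -> FAULT, evict 1, frames=[2,3,4,7] (faults so far: 5)
  step 10: ref 4 -> HIT, frames=[2,3,4,7] (faults so far: 5)
  step 11: ref 3 -> HIT, frames=[2,3,4,7] (faults so far: 5)
  step 12: ref 3 -> HIT, frames=[2,3,4,7] (faults so far: 5)
  step 13: ref 4 -> HIT, frames=[2,3,4,7] (faults so far: 5)
  step 14: ref 1 -> FAULT, evict 3, frames=[2,1,4,7] (faults so far: 6)
  FIFO total faults: 6
--- LRU ---
  step 0: ref 1 -> FAULT, frames=[1,-,-,-] (faults so far: 1)
  step 1: ref 1 -> HIT, frames=[1,-,-,-] (faults so far: 1)
  step 2: ref 3 -> FAULT, frames=[1,3,-,-] (faults so far: 2)
  step 3: ref 1 -> HIT, frames=[1,3,-,-] (faults so far: 2)
  step 4: ref 4 -> FAULT, frames=[1,3,4,-] (faults so far: 3)
  step 5: ref 1 -> HIT, frames=[1,3,4,-] (faults so far: 3)
  step 6: ref 7 -> FAULT, frames=[1,3,4,7] (faults so far: 4)
  step 7: ref 4 -> HIT, frames=[1,3,4,7] (faults so far: 4)
  step 8: ref 7 -> HIT, frames=[1,3,4,7] (faults so far: 4)
  step 9: ref 2 -> FAULT, evict 3, frames=[1,2,4,7] (faults so far: 5)
  step 10: ref 4 -> HIT, frames=[1,2,4,7] (faults so far: 5)
  step 11: ref 3 -> FAULT, evict 1, frames=[3,2,4,7] (faults so far: 6)
  step 12: ref 3 -> HIT, frames=[3,2,4,7] (faults so far: 6)
  step 13: ref 4 -> HIT, frames=[3,2,4,7] (faults so far: 6)
  step 14: ref 1 -> FAULT, evict 7, frames=[3,2,4,1] (faults so far: 7)
  LRU total faults: 7
--- Optimal ---
  step 0: ref 1 -> FAULT, frames=[1,-,-,-] (faults so far: 1)
  step 1: ref 1 -> HIT, frames=[1,-,-,-] (faults so far: 1)
  step 2: ref 3 -> FAULT, frames=[1,3,-,-] (faults so far: 2)
  step 3: ref 1 -> HIT, frames=[1,3,-,-] (faults so far: 2)
  step 4: ref 4 -> FAULT, frames=[1,3,4,-] (faults so far: 3)
  step 5: ref 1 -> HIT, frames=[1,3,4,-] (faults so far: 3)
  step 6: ref 7 -> FAULT, frames=[1,3,4,7] (faults so far: 4)
  step 7: ref 4 -> HIT, frames=[1,3,4,7] (faults so far: 4)
  step 8: ref 7 -> HIT, frames=[1,3,4,7] (faults so far: 4)
  step 9: ref 2 -> FAULT, evict 7, frames=[1,3,4,2] (faults so far: 5)
  step 10: ref 4 -> HIT, frames=[1,3,4,2] (faults so far: 5)
  step 11: ref 3 -> HIT, frames=[1,3,4,2] (faults so far: 5)
  step 12: ref 3 -> HIT, frames=[1,3,4,2] (faults so far: 5)
  step 13: ref 4 -> HIT, frames=[1,3,4,2] (faults so far: 5)
  step 14: ref 1 -> HIT, frames=[1,3,4,2] (faults so far: 5)
  Optimal total faults: 5

Answer: 6 7 5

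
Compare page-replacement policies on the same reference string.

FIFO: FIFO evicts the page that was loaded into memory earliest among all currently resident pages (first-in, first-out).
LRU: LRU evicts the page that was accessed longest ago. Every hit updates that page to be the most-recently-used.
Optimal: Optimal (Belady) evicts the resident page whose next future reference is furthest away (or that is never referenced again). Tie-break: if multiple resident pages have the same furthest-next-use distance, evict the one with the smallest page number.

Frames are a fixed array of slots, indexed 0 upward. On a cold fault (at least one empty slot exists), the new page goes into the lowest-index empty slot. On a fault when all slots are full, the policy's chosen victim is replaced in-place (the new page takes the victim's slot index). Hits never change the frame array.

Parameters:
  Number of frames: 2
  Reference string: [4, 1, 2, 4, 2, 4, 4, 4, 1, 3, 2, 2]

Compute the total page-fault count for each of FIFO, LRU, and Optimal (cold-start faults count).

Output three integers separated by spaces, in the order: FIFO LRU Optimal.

Answer: 7 7 5

Derivation:
--- FIFO ---
  step 0: ref 4 -> FAULT, frames=[4,-] (faults so far: 1)
  step 1: ref 1 -> FAULT, frames=[4,1] (faults so far: 2)
  step 2: ref 2 -> FAULT, evict 4, frames=[2,1] (faults so far: 3)
  step 3: ref 4 -> FAULT, evict 1, frames=[2,4] (faults so far: 4)
  step 4: ref 2 -> HIT, frames=[2,4] (faults so far: 4)
  step 5: ref 4 -> HIT, frames=[2,4] (faults so far: 4)
  step 6: ref 4 -> HIT, frames=[2,4] (faults so far: 4)
  step 7: ref 4 -> HIT, frames=[2,4] (faults so far: 4)
  step 8: ref 1 -> FAULT, evict 2, frames=[1,4] (faults so far: 5)
  step 9: ref 3 -> FAULT, evict 4, frames=[1,3] (faults so far: 6)
  step 10: ref 2 -> FAULT, evict 1, frames=[2,3] (faults so far: 7)
  step 11: ref 2 -> HIT, frames=[2,3] (faults so far: 7)
  FIFO total faults: 7
--- LRU ---
  step 0: ref 4 -> FAULT, frames=[4,-] (faults so far: 1)
  step 1: ref 1 -> FAULT, frames=[4,1] (faults so far: 2)
  step 2: ref 2 -> FAULT, evict 4, frames=[2,1] (faults so far: 3)
  step 3: ref 4 -> FAULT, evict 1, frames=[2,4] (faults so far: 4)
  step 4: ref 2 -> HIT, frames=[2,4] (faults so far: 4)
  step 5: ref 4 -> HIT, frames=[2,4] (faults so far: 4)
  step 6: ref 4 -> HIT, frames=[2,4] (faults so far: 4)
  step 7: ref 4 -> HIT, frames=[2,4] (faults so far: 4)
  step 8: ref 1 -> FAULT, evict 2, frames=[1,4] (faults so far: 5)
  step 9: ref 3 -> FAULT, evict 4, frames=[1,3] (faults so far: 6)
  step 10: ref 2 -> FAULT, evict 1, frames=[2,3] (faults so far: 7)
  step 11: ref 2 -> HIT, frames=[2,3] (faults so far: 7)
  LRU total faults: 7
--- Optimal ---
  step 0: ref 4 -> FAULT, frames=[4,-] (faults so far: 1)
  step 1: ref 1 -> FAULT, frames=[4,1] (faults so far: 2)
  step 2: ref 2 -> FAULT, evict 1, frames=[4,2] (faults so far: 3)
  step 3: ref 4 -> HIT, frames=[4,2] (faults so far: 3)
  step 4: ref 2 -> HIT, frames=[4,2] (faults so far: 3)
  step 5: ref 4 -> HIT, frames=[4,2] (faults so far: 3)
  step 6: ref 4 -> HIT, frames=[4,2] (faults so far: 3)
  step 7: ref 4 -> HIT, frames=[4,2] (faults so far: 3)
  step 8: ref 1 -> FAULT, evict 4, frames=[1,2] (faults so far: 4)
  step 9: ref 3 -> FAULT, evict 1, frames=[3,2] (faults so far: 5)
  step 10: ref 2 -> HIT, frames=[3,2] (faults so far: 5)
  step 11: ref 2 -> HIT, frames=[3,2] (faults so far: 5)
  Optimal total faults: 5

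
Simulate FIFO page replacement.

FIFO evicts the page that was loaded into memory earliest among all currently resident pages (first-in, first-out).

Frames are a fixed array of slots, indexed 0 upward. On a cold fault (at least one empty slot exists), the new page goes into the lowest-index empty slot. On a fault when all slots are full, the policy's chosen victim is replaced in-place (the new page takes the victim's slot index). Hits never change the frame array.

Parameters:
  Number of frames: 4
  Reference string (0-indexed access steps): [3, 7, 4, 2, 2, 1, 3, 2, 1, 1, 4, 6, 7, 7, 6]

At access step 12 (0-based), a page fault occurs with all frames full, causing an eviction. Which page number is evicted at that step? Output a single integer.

Step 0: ref 3 -> FAULT, frames=[3,-,-,-]
Step 1: ref 7 -> FAULT, frames=[3,7,-,-]
Step 2: ref 4 -> FAULT, frames=[3,7,4,-]
Step 3: ref 2 -> FAULT, frames=[3,7,4,2]
Step 4: ref 2 -> HIT, frames=[3,7,4,2]
Step 5: ref 1 -> FAULT, evict 3, frames=[1,7,4,2]
Step 6: ref 3 -> FAULT, evict 7, frames=[1,3,4,2]
Step 7: ref 2 -> HIT, frames=[1,3,4,2]
Step 8: ref 1 -> HIT, frames=[1,3,4,2]
Step 9: ref 1 -> HIT, frames=[1,3,4,2]
Step 10: ref 4 -> HIT, frames=[1,3,4,2]
Step 11: ref 6 -> FAULT, evict 4, frames=[1,3,6,2]
Step 12: ref 7 -> FAULT, evict 2, frames=[1,3,6,7]
At step 12: evicted page 2

Answer: 2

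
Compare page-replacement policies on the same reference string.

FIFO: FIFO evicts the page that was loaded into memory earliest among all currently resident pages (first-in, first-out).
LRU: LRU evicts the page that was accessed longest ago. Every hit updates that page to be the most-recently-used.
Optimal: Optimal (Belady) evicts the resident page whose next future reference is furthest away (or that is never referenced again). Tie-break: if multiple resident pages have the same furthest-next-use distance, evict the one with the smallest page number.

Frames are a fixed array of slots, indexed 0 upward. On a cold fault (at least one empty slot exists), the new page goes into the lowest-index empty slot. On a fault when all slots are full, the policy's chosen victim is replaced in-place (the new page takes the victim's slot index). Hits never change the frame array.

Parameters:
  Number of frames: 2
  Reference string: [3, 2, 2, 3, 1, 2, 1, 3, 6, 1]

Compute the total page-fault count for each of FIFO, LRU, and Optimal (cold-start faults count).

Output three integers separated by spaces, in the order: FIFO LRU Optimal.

Answer: 6 7 5

Derivation:
--- FIFO ---
  step 0: ref 3 -> FAULT, frames=[3,-] (faults so far: 1)
  step 1: ref 2 -> FAULT, frames=[3,2] (faults so far: 2)
  step 2: ref 2 -> HIT, frames=[3,2] (faults so far: 2)
  step 3: ref 3 -> HIT, frames=[3,2] (faults so far: 2)
  step 4: ref 1 -> FAULT, evict 3, frames=[1,2] (faults so far: 3)
  step 5: ref 2 -> HIT, frames=[1,2] (faults so far: 3)
  step 6: ref 1 -> HIT, frames=[1,2] (faults so far: 3)
  step 7: ref 3 -> FAULT, evict 2, frames=[1,3] (faults so far: 4)
  step 8: ref 6 -> FAULT, evict 1, frames=[6,3] (faults so far: 5)
  step 9: ref 1 -> FAULT, evict 3, frames=[6,1] (faults so far: 6)
  FIFO total faults: 6
--- LRU ---
  step 0: ref 3 -> FAULT, frames=[3,-] (faults so far: 1)
  step 1: ref 2 -> FAULT, frames=[3,2] (faults so far: 2)
  step 2: ref 2 -> HIT, frames=[3,2] (faults so far: 2)
  step 3: ref 3 -> HIT, frames=[3,2] (faults so far: 2)
  step 4: ref 1 -> FAULT, evict 2, frames=[3,1] (faults so far: 3)
  step 5: ref 2 -> FAULT, evict 3, frames=[2,1] (faults so far: 4)
  step 6: ref 1 -> HIT, frames=[2,1] (faults so far: 4)
  step 7: ref 3 -> FAULT, evict 2, frames=[3,1] (faults so far: 5)
  step 8: ref 6 -> FAULT, evict 1, frames=[3,6] (faults so far: 6)
  step 9: ref 1 -> FAULT, evict 3, frames=[1,6] (faults so far: 7)
  LRU total faults: 7
--- Optimal ---
  step 0: ref 3 -> FAULT, frames=[3,-] (faults so far: 1)
  step 1: ref 2 -> FAULT, frames=[3,2] (faults so far: 2)
  step 2: ref 2 -> HIT, frames=[3,2] (faults so far: 2)
  step 3: ref 3 -> HIT, frames=[3,2] (faults so far: 2)
  step 4: ref 1 -> FAULT, evict 3, frames=[1,2] (faults so far: 3)
  step 5: ref 2 -> HIT, frames=[1,2] (faults so far: 3)
  step 6: ref 1 -> HIT, frames=[1,2] (faults so far: 3)
  step 7: ref 3 -> FAULT, evict 2, frames=[1,3] (faults so far: 4)
  step 8: ref 6 -> FAULT, evict 3, frames=[1,6] (faults so far: 5)
  step 9: ref 1 -> HIT, frames=[1,6] (faults so far: 5)
  Optimal total faults: 5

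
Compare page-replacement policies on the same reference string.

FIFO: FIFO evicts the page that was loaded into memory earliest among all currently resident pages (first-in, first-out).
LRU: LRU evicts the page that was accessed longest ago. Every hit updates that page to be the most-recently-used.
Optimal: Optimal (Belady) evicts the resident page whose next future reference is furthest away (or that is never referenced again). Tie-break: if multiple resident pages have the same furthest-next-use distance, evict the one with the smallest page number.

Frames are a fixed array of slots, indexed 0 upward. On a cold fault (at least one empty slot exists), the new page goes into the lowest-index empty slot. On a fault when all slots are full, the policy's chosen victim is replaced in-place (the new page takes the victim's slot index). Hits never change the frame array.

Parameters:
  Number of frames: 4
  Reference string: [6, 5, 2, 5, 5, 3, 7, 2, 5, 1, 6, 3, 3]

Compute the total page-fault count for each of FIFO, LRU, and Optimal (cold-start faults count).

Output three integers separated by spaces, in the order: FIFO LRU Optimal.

--- FIFO ---
  step 0: ref 6 -> FAULT, frames=[6,-,-,-] (faults so far: 1)
  step 1: ref 5 -> FAULT, frames=[6,5,-,-] (faults so far: 2)
  step 2: ref 2 -> FAULT, frames=[6,5,2,-] (faults so far: 3)
  step 3: ref 5 -> HIT, frames=[6,5,2,-] (faults so far: 3)
  step 4: ref 5 -> HIT, frames=[6,5,2,-] (faults so far: 3)
  step 5: ref 3 -> FAULT, frames=[6,5,2,3] (faults so far: 4)
  step 6: ref 7 -> FAULT, evict 6, frames=[7,5,2,3] (faults so far: 5)
  step 7: ref 2 -> HIT, frames=[7,5,2,3] (faults so far: 5)
  step 8: ref 5 -> HIT, frames=[7,5,2,3] (faults so far: 5)
  step 9: ref 1 -> FAULT, evict 5, frames=[7,1,2,3] (faults so far: 6)
  step 10: ref 6 -> FAULT, evict 2, frames=[7,1,6,3] (faults so far: 7)
  step 11: ref 3 -> HIT, frames=[7,1,6,3] (faults so far: 7)
  step 12: ref 3 -> HIT, frames=[7,1,6,3] (faults so far: 7)
  FIFO total faults: 7
--- LRU ---
  step 0: ref 6 -> FAULT, frames=[6,-,-,-] (faults so far: 1)
  step 1: ref 5 -> FAULT, frames=[6,5,-,-] (faults so far: 2)
  step 2: ref 2 -> FAULT, frames=[6,5,2,-] (faults so far: 3)
  step 3: ref 5 -> HIT, frames=[6,5,2,-] (faults so far: 3)
  step 4: ref 5 -> HIT, frames=[6,5,2,-] (faults so far: 3)
  step 5: ref 3 -> FAULT, frames=[6,5,2,3] (faults so far: 4)
  step 6: ref 7 -> FAULT, evict 6, frames=[7,5,2,3] (faults so far: 5)
  step 7: ref 2 -> HIT, frames=[7,5,2,3] (faults so far: 5)
  step 8: ref 5 -> HIT, frames=[7,5,2,3] (faults so far: 5)
  step 9: ref 1 -> FAULT, evict 3, frames=[7,5,2,1] (faults so far: 6)
  step 10: ref 6 -> FAULT, evict 7, frames=[6,5,2,1] (faults so far: 7)
  step 11: ref 3 -> FAULT, evict 2, frames=[6,5,3,1] (faults so far: 8)
  step 12: ref 3 -> HIT, frames=[6,5,3,1] (faults so far: 8)
  LRU total faults: 8
--- Optimal ---
  step 0: ref 6 -> FAULT, frames=[6,-,-,-] (faults so far: 1)
  step 1: ref 5 -> FAULT, frames=[6,5,-,-] (faults so far: 2)
  step 2: ref 2 -> FAULT, frames=[6,5,2,-] (faults so far: 3)
  step 3: ref 5 -> HIT, frames=[6,5,2,-] (faults so far: 3)
  step 4: ref 5 -> HIT, frames=[6,5,2,-] (faults so far: 3)
  step 5: ref 3 -> FAULT, frames=[6,5,2,3] (faults so far: 4)
  step 6: ref 7 -> FAULT, evict 3, frames=[6,5,2,7] (faults so far: 5)
  step 7: ref 2 -> HIT, frames=[6,5,2,7] (faults so far: 5)
  step 8: ref 5 -> HIT, frames=[6,5,2,7] (faults so far: 5)
  step 9: ref 1 -> FAULT, evict 2, frames=[6,5,1,7] (faults so far: 6)
  step 10: ref 6 -> HIT, frames=[6,5,1,7] (faults so far: 6)
  step 11: ref 3 -> FAULT, evict 1, frames=[6,5,3,7] (faults so far: 7)
  step 12: ref 3 -> HIT, frames=[6,5,3,7] (faults so far: 7)
  Optimal total faults: 7

Answer: 7 8 7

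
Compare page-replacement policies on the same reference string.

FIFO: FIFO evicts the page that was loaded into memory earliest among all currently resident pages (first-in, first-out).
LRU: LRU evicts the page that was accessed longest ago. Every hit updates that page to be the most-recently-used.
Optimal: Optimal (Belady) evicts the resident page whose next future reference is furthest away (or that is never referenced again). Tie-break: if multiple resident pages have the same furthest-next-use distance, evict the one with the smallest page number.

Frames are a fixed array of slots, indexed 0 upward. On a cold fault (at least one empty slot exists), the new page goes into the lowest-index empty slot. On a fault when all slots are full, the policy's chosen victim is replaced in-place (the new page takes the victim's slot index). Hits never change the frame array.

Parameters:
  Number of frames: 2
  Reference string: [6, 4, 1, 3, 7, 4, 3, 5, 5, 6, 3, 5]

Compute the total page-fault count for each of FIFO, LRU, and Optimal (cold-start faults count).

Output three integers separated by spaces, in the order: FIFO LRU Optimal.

--- FIFO ---
  step 0: ref 6 -> FAULT, frames=[6,-] (faults so far: 1)
  step 1: ref 4 -> FAULT, frames=[6,4] (faults so far: 2)
  step 2: ref 1 -> FAULT, evict 6, frames=[1,4] (faults so far: 3)
  step 3: ref 3 -> FAULT, evict 4, frames=[1,3] (faults so far: 4)
  step 4: ref 7 -> FAULT, evict 1, frames=[7,3] (faults so far: 5)
  step 5: ref 4 -> FAULT, evict 3, frames=[7,4] (faults so far: 6)
  step 6: ref 3 -> FAULT, evict 7, frames=[3,4] (faults so far: 7)
  step 7: ref 5 -> FAULT, evict 4, frames=[3,5] (faults so far: 8)
  step 8: ref 5 -> HIT, frames=[3,5] (faults so far: 8)
  step 9: ref 6 -> FAULT, evict 3, frames=[6,5] (faults so far: 9)
  step 10: ref 3 -> FAULT, evict 5, frames=[6,3] (faults so far: 10)
  step 11: ref 5 -> FAULT, evict 6, frames=[5,3] (faults so far: 11)
  FIFO total faults: 11
--- LRU ---
  step 0: ref 6 -> FAULT, frames=[6,-] (faults so far: 1)
  step 1: ref 4 -> FAULT, frames=[6,4] (faults so far: 2)
  step 2: ref 1 -> FAULT, evict 6, frames=[1,4] (faults so far: 3)
  step 3: ref 3 -> FAULT, evict 4, frames=[1,3] (faults so far: 4)
  step 4: ref 7 -> FAULT, evict 1, frames=[7,3] (faults so far: 5)
  step 5: ref 4 -> FAULT, evict 3, frames=[7,4] (faults so far: 6)
  step 6: ref 3 -> FAULT, evict 7, frames=[3,4] (faults so far: 7)
  step 7: ref 5 -> FAULT, evict 4, frames=[3,5] (faults so far: 8)
  step 8: ref 5 -> HIT, frames=[3,5] (faults so far: 8)
  step 9: ref 6 -> FAULT, evict 3, frames=[6,5] (faults so far: 9)
  step 10: ref 3 -> FAULT, evict 5, frames=[6,3] (faults so far: 10)
  step 11: ref 5 -> FAULT, evict 6, frames=[5,3] (faults so far: 11)
  LRU total faults: 11
--- Optimal ---
  step 0: ref 6 -> FAULT, frames=[6,-] (faults so far: 1)
  step 1: ref 4 -> FAULT, frames=[6,4] (faults so far: 2)
  step 2: ref 1 -> FAULT, evict 6, frames=[1,4] (faults so far: 3)
  step 3: ref 3 -> FAULT, evict 1, frames=[3,4] (faults so far: 4)
  step 4: ref 7 -> FAULT, evict 3, frames=[7,4] (faults so far: 5)
  step 5: ref 4 -> HIT, frames=[7,4] (faults so far: 5)
  step 6: ref 3 -> FAULT, evict 4, frames=[7,3] (faults so far: 6)
  step 7: ref 5 -> FAULT, evict 7, frames=[5,3] (faults so far: 7)
  step 8: ref 5 -> HIT, frames=[5,3] (faults so far: 7)
  step 9: ref 6 -> FAULT, evict 5, frames=[6,3] (faults so far: 8)
  step 10: ref 3 -> HIT, frames=[6,3] (faults so far: 8)
  step 11: ref 5 -> FAULT, evict 3, frames=[6,5] (faults so far: 9)
  Optimal total faults: 9

Answer: 11 11 9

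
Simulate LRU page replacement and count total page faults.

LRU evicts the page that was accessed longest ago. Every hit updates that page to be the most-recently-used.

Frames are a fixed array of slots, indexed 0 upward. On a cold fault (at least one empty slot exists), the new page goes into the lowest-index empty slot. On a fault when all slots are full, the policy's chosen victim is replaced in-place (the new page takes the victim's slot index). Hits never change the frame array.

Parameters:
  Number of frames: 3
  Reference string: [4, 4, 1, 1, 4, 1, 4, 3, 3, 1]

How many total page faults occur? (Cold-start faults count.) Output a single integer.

Answer: 3

Derivation:
Step 0: ref 4 → FAULT, frames=[4,-,-]
Step 1: ref 4 → HIT, frames=[4,-,-]
Step 2: ref 1 → FAULT, frames=[4,1,-]
Step 3: ref 1 → HIT, frames=[4,1,-]
Step 4: ref 4 → HIT, frames=[4,1,-]
Step 5: ref 1 → HIT, frames=[4,1,-]
Step 6: ref 4 → HIT, frames=[4,1,-]
Step 7: ref 3 → FAULT, frames=[4,1,3]
Step 8: ref 3 → HIT, frames=[4,1,3]
Step 9: ref 1 → HIT, frames=[4,1,3]
Total faults: 3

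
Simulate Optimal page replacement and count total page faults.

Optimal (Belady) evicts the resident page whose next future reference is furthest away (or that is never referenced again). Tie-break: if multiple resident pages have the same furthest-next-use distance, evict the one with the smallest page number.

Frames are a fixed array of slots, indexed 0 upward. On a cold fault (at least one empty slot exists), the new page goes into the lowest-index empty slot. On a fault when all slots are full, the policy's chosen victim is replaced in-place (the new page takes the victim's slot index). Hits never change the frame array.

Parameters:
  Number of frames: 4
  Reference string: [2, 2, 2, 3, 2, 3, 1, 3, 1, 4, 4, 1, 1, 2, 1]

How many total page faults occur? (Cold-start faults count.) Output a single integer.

Step 0: ref 2 → FAULT, frames=[2,-,-,-]
Step 1: ref 2 → HIT, frames=[2,-,-,-]
Step 2: ref 2 → HIT, frames=[2,-,-,-]
Step 3: ref 3 → FAULT, frames=[2,3,-,-]
Step 4: ref 2 → HIT, frames=[2,3,-,-]
Step 5: ref 3 → HIT, frames=[2,3,-,-]
Step 6: ref 1 → FAULT, frames=[2,3,1,-]
Step 7: ref 3 → HIT, frames=[2,3,1,-]
Step 8: ref 1 → HIT, frames=[2,3,1,-]
Step 9: ref 4 → FAULT, frames=[2,3,1,4]
Step 10: ref 4 → HIT, frames=[2,3,1,4]
Step 11: ref 1 → HIT, frames=[2,3,1,4]
Step 12: ref 1 → HIT, frames=[2,3,1,4]
Step 13: ref 2 → HIT, frames=[2,3,1,4]
Step 14: ref 1 → HIT, frames=[2,3,1,4]
Total faults: 4

Answer: 4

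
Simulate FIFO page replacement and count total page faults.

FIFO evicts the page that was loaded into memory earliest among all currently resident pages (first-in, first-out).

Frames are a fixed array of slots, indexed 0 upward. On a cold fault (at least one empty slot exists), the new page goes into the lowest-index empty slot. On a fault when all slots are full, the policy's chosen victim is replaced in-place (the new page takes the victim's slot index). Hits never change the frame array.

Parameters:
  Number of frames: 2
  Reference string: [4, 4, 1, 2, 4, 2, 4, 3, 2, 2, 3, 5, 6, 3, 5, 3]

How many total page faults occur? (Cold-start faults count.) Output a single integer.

Step 0: ref 4 → FAULT, frames=[4,-]
Step 1: ref 4 → HIT, frames=[4,-]
Step 2: ref 1 → FAULT, frames=[4,1]
Step 3: ref 2 → FAULT (evict 4), frames=[2,1]
Step 4: ref 4 → FAULT (evict 1), frames=[2,4]
Step 5: ref 2 → HIT, frames=[2,4]
Step 6: ref 4 → HIT, frames=[2,4]
Step 7: ref 3 → FAULT (evict 2), frames=[3,4]
Step 8: ref 2 → FAULT (evict 4), frames=[3,2]
Step 9: ref 2 → HIT, frames=[3,2]
Step 10: ref 3 → HIT, frames=[3,2]
Step 11: ref 5 → FAULT (evict 3), frames=[5,2]
Step 12: ref 6 → FAULT (evict 2), frames=[5,6]
Step 13: ref 3 → FAULT (evict 5), frames=[3,6]
Step 14: ref 5 → FAULT (evict 6), frames=[3,5]
Step 15: ref 3 → HIT, frames=[3,5]
Total faults: 10

Answer: 10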